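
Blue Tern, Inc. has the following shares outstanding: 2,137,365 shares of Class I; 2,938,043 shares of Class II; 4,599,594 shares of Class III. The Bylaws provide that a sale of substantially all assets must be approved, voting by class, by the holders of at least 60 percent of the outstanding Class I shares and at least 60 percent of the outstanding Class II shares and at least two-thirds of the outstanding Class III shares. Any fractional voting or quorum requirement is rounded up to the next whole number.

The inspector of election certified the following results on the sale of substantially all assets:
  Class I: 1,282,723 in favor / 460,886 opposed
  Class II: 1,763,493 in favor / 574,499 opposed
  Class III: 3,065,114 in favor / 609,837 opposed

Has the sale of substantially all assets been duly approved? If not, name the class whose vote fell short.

Class I: 3/5 of 2137365 = 1282419; 1,282,419 required, 1,282,723 in favor — approved.
Class II: 3/5 of 2938043 = 1762825.80, rounded up to 1762826; 1,762,826 required, 1,763,493 in favor — approved.
Class III: 2/3 of 4599594 = 3066396; 3,066,396 required, 3,065,114 in favor — not approved.

Not approved — the Class III shares did not give the required vote.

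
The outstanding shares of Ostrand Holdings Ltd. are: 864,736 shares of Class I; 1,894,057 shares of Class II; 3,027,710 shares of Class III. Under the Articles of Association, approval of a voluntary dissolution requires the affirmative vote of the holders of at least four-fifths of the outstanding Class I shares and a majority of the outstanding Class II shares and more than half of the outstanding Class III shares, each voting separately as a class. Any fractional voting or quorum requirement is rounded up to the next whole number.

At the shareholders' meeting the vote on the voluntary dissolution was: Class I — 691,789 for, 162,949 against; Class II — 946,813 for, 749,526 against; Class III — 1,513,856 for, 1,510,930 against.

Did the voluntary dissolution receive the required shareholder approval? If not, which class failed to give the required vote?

Not approved — the Class II shares did not give the required vote.

Class I: 4/5 of 864736 = 691788.80, rounded up to 691789; 691,789 required, 691,789 in favor — approved.
Class II: a majority of 1894057 is 947029; 947,029 required, 946,813 in favor — not approved.
Class III: a majority of 3027710 is 1513856; 1,513,856 required, 1,513,856 in favor — approved.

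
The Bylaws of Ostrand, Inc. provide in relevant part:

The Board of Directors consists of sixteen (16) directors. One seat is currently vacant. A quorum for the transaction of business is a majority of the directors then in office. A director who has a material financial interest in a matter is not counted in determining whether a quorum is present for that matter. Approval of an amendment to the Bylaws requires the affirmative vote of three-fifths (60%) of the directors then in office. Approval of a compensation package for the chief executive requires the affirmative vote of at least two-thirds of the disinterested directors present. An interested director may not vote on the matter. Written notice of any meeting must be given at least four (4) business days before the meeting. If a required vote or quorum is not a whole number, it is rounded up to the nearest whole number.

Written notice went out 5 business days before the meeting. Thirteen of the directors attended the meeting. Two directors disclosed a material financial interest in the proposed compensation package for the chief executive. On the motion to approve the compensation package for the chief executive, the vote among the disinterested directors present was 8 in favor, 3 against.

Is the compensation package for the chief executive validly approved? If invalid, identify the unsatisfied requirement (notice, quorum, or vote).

Valid — all requirements satisfied.

Notice: 5 business days given; 4 required (5 ≥ 4). Satisfied.
Quorum: 13 present, but the 2 interested directors do not count, leaving 11. Quorum is 8. Satisfied.
Vote: the compensation package for the chief executive requires two-thirds of the disinterested directors present (13 − 2 = 11). 2/3 of 11 = 7.33, rounded up to 8, so 8 affirmative votes are needed; 8 voted in favor. Satisfied.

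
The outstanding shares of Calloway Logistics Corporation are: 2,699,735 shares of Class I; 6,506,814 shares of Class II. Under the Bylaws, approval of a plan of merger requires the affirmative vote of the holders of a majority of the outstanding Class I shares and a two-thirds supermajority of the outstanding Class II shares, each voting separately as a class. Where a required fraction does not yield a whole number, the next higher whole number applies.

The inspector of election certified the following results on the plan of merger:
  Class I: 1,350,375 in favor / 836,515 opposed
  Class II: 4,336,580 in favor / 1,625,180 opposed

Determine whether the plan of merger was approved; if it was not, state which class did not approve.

Class I: a majority of 2699735 is 1349868; 1,349,868 required, 1,350,375 in favor — approved.
Class II: 2/3 of 6506814 = 4337876; 4,337,876 required, 4,336,580 in favor — not approved.

Not approved — the Class II shares did not give the required vote.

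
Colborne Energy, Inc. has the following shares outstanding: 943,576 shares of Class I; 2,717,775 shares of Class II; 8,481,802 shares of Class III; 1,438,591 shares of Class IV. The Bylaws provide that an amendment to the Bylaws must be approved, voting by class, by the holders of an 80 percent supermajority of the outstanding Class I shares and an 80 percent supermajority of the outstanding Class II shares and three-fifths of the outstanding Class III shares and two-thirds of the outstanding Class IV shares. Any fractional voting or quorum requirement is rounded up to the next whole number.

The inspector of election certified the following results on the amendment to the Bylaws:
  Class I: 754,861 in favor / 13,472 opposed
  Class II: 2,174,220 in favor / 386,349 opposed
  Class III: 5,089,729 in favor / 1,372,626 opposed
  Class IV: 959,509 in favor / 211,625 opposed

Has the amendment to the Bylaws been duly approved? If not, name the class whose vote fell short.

Approved — every class gave the required vote.

Class I: 4/5 of 943576 = 754860.80, rounded up to 754861; 754,861 required, 754,861 in favor — approved.
Class II: 4/5 of 2717775 = 2174220; 2,174,220 required, 2,174,220 in favor — approved.
Class III: 3/5 of 8481802 = 5089081.20, rounded up to 5089082; 5,089,082 required, 5,089,729 in favor — approved.
Class IV: 2/3 of 1438591 = 959060.67, rounded up to 959061; 959,061 required, 959,509 in favor — approved.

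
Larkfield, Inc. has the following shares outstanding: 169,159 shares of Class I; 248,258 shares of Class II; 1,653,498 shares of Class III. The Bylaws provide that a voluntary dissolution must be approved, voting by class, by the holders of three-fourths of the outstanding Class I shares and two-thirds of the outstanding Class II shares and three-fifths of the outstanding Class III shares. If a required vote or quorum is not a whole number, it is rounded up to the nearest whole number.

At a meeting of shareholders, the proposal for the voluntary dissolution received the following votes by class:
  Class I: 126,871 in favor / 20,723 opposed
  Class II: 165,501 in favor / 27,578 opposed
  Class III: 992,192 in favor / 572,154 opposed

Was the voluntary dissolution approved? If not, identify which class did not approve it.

Class I: 3/4 of 169159 = 126869.25, rounded up to 126870; 126,870 required, 126,871 in favor — approved.
Class II: 2/3 of 248258 = 165505.33, rounded up to 165506; 165,506 required, 165,501 in favor — not approved.
Class III: 3/5 of 1653498 = 992098.80, rounded up to 992099; 992,099 required, 992,192 in favor — approved.

Not approved — the Class II shares did not give the required vote.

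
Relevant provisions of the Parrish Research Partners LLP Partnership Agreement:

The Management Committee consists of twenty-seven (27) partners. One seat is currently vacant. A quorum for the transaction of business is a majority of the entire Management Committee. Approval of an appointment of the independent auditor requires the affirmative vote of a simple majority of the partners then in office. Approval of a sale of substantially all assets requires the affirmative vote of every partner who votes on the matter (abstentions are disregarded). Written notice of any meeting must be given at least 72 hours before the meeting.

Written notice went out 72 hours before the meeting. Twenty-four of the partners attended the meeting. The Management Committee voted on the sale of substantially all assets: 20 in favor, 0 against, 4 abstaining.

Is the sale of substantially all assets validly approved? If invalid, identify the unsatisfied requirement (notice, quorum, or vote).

Valid — all requirements satisfied.

Notice: 72 hours given; 72 required (72 ≥ 72). Satisfied.
Quorum: 24 present; quorum is 14. Satisfied.
Vote: the sale of substantially all assets requires the unanimous vote of the votes cast (24 present − 4 abstaining = 20). Unanimous means all 20, so 20 affirmative votes are needed; 20 voted in favor. Satisfied.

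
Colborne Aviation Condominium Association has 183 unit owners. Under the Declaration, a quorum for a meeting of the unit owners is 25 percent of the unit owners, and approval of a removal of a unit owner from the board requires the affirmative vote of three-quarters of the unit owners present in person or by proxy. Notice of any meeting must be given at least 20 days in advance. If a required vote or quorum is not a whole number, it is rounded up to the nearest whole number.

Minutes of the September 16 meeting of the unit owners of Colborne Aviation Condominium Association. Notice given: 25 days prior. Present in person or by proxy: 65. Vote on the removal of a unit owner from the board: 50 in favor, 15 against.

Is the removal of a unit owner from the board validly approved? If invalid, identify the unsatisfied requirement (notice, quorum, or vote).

Notice: 25 days given; 20 required. Satisfied.
Quorum: 25% of 183 = 45.75, rounded up to 46; 65 present. Satisfied.
Vote: requires three-fourths of those present (65); 3/4 of 65 = 48.75, rounded up to 49, so 49 needed; 50 in favor. Satisfied.

Valid — all requirements satisfied.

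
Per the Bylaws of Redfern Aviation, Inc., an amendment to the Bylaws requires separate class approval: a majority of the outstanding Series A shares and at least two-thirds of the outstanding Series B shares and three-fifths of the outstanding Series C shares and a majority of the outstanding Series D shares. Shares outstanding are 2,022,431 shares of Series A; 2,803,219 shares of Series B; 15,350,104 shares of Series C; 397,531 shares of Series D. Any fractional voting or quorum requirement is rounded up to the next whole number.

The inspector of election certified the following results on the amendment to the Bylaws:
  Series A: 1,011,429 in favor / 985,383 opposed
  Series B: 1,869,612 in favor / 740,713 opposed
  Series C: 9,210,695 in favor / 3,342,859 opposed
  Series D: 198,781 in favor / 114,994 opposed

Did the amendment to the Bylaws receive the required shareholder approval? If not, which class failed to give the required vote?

Series A: a majority of 2022431 is 1011216; 1,011,216 required, 1,011,429 in favor — approved.
Series B: 2/3 of 2803219 = 1868812.67, rounded up to 1868813; 1,868,813 required, 1,869,612 in favor — approved.
Series C: 3/5 of 15350104 = 9210062.40, rounded up to 9210063; 9,210,063 required, 9,210,695 in favor — approved.
Series D: a majority of 397531 is 198766; 198,766 required, 198,781 in favor — approved.

Approved — every class gave the required vote.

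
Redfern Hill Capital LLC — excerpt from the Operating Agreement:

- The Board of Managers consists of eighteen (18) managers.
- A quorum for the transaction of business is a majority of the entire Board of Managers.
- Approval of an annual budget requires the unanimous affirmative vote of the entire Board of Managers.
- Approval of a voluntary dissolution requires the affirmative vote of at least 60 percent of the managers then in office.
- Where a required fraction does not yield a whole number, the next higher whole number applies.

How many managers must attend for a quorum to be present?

A majority of 18 is 10.

10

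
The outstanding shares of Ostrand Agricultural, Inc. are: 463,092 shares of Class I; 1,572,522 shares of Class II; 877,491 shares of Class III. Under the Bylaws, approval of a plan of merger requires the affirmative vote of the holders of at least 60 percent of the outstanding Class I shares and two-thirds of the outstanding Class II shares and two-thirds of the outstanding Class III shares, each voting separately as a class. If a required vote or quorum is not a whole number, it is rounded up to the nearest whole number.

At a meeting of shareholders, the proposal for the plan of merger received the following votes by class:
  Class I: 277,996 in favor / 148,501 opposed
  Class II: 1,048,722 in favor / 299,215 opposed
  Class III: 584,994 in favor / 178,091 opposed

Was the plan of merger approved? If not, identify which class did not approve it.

Class I: 3/5 of 463092 = 277855.20, rounded up to 277856; 277,856 required, 277,996 in favor — approved.
Class II: 2/3 of 1572522 = 1048348; 1,048,348 required, 1,048,722 in favor — approved.
Class III: 2/3 of 877491 = 584994; 584,994 required, 584,994 in favor — approved.

Approved — every class gave the required vote.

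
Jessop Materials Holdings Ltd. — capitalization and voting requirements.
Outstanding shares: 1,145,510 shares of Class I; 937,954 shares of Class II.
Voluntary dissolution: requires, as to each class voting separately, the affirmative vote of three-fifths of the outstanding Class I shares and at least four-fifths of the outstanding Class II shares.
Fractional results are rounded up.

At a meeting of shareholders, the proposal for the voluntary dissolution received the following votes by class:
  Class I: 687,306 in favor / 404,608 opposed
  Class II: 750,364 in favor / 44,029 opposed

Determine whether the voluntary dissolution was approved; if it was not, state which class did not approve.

Approved — every class gave the required vote.

Class I: 3/5 of 1145510 = 687306; 687,306 required, 687,306 in favor — approved.
Class II: 4/5 of 937954 = 750363.20, rounded up to 750364; 750,364 required, 750,364 in favor — approved.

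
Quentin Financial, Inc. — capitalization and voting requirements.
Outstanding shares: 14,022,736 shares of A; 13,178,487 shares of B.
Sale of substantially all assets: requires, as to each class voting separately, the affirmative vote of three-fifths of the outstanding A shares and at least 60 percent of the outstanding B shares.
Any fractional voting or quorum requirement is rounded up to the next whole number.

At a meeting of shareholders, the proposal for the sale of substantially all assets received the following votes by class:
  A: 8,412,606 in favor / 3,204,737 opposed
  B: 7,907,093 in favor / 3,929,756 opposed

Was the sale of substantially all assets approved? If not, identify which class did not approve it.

Not approved — the A shares did not give the required vote.

A: 3/5 of 14022736 = 8413641.60, rounded up to 8413642; 8,413,642 required, 8,412,606 in favor — not approved.
B: 3/5 of 13178487 = 7907092.20, rounded up to 7907093; 7,907,093 required, 7,907,093 in favor — approved.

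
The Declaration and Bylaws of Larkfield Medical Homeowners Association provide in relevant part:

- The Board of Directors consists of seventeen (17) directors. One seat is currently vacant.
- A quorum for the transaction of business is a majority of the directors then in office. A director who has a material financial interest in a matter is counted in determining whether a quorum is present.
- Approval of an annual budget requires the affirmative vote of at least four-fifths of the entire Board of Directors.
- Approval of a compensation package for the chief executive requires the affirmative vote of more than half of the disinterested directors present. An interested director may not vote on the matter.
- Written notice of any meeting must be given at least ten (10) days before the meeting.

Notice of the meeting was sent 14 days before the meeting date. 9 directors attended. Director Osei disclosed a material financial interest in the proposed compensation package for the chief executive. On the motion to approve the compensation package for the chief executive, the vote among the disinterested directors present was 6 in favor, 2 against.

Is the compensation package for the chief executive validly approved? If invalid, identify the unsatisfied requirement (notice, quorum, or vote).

Valid — all requirements satisfied.

Notice: 14 days given; 10 required (14 ≥ 10). Satisfied.
Quorum: 9 present (interested directors count toward quorum); quorum is 9. Satisfied.
Vote: the compensation package for the chief executive requires a majority of the disinterested directors present (9 − 1 = 8). A majority of 8 is 5, so 5 affirmative votes are needed; 6 voted in favor. Satisfied.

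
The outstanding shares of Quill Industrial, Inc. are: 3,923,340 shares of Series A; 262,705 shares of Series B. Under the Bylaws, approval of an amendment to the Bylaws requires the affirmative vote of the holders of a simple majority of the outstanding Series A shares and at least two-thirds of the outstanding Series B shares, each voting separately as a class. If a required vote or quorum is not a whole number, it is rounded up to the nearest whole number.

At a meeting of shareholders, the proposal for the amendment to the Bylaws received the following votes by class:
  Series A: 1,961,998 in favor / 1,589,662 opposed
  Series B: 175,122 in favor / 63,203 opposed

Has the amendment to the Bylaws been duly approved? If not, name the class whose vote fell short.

Series A: a majority of 3923340 is 1961671; 1,961,671 required, 1,961,998 in favor — approved.
Series B: 2/3 of 262705 = 175136.67, rounded up to 175137; 175,137 required, 175,122 in favor — not approved.

Not approved — the Series B shares did not give the required vote.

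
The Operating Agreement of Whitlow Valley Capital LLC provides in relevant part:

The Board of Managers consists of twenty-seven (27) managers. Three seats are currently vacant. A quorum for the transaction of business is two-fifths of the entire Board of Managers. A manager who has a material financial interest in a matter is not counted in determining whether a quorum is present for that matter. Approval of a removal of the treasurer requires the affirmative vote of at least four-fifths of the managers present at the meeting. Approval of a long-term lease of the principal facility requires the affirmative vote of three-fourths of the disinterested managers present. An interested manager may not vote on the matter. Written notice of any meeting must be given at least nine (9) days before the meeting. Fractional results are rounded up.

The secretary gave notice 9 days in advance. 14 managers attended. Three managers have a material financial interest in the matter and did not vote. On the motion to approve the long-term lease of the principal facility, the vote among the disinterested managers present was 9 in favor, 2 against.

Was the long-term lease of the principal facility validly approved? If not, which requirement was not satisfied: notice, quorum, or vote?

Notice: 9 days given; 9 required (9 ≥ 9). Satisfied.
Quorum: 14 present, but the 3 interested managers do not count, leaving 11. Quorum is 11. Satisfied.
Vote: the long-term lease of the principal facility requires three-fourths of the disinterested managers present (14 − 3 = 11). 3/4 of 11 = 8.25, rounded up to 9, so 9 affirmative votes are needed; 9 voted in favor. Satisfied.

Valid — all requirements satisfied.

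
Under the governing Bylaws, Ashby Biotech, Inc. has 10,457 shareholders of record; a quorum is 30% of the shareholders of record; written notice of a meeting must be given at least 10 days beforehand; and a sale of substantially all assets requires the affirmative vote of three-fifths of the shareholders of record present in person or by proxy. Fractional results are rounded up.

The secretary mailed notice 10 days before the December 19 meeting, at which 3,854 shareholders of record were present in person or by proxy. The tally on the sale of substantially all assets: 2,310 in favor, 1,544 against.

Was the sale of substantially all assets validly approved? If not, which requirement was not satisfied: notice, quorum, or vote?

Notice: 10 days given; 10 required. Satisfied.
Quorum: 30% of 10,457 = 3,137.10, rounded up to 3,138; 3,854 present. Satisfied.
Vote: requires three-fifths of those present (3,854); 3/5 of 3854 = 2312.40, rounded up to 2313, so 2,313 needed; 2,310 in favor. Not satisfied.

Invalid — vote requirement not satisfied.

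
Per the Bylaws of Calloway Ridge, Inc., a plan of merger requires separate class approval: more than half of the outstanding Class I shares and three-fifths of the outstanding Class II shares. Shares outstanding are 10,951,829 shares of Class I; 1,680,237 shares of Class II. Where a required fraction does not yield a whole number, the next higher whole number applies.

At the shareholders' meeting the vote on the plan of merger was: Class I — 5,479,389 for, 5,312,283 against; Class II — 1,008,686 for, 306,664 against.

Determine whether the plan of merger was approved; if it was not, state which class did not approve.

Class I: a majority of 10951829 is 5475915; 5,475,915 required, 5,479,389 in favor — approved.
Class II: 3/5 of 1680237 = 1008142.20, rounded up to 1008143; 1,008,143 required, 1,008,686 in favor — approved.

Approved — every class gave the required vote.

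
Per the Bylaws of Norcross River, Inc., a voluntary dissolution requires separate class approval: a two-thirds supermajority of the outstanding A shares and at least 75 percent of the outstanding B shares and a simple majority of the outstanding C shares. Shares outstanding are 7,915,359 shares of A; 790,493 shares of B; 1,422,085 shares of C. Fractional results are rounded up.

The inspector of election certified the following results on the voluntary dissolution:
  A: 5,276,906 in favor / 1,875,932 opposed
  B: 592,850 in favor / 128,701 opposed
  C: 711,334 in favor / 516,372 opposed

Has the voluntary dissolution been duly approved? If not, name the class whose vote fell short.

A: 2/3 of 7915359 = 5276906; 5,276,906 required, 5,276,906 in favor — approved.
B: 3/4 of 790493 = 592869.75, rounded up to 592870; 592,870 required, 592,850 in favor — not approved.
C: a majority of 1422085 is 711043; 711,043 required, 711,334 in favor — approved.

Not approved — the B shares did not give the required vote.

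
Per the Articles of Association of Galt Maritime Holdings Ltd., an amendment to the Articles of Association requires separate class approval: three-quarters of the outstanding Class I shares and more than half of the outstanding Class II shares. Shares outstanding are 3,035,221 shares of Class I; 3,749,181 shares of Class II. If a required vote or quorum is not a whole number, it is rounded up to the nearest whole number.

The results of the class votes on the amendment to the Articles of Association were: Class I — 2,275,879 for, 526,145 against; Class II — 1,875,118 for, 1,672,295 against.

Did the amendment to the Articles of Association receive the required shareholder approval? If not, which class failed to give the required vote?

Class I: 3/4 of 3035221 = 2276415.75, rounded up to 2276416; 2,276,416 required, 2,275,879 in favor — not approved.
Class II: a majority of 3749181 is 1874591; 1,874,591 required, 1,875,118 in favor — approved.

Not approved — the Class I shares did not give the required vote.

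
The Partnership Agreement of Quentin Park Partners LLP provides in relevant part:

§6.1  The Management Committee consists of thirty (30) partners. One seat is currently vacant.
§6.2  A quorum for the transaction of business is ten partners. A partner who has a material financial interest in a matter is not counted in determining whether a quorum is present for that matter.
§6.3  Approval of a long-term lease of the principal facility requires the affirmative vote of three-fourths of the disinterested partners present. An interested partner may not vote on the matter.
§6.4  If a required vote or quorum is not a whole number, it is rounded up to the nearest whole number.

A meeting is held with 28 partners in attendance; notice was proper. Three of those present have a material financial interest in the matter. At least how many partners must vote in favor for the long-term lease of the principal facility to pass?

The long-term lease of the principal facility requires three-fourths of the disinterested partners present (28 − 3 = 25).
3/4 of 25 = 18.75, rounded up to 19.

19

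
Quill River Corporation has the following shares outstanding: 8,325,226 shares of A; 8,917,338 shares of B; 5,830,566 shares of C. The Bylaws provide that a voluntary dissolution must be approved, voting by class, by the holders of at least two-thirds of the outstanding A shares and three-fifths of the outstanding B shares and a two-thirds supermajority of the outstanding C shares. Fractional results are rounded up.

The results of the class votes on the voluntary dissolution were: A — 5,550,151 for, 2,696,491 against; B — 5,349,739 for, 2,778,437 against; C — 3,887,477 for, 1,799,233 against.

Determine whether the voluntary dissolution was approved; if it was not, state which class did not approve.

A: 2/3 of 8325226 = 5550150.67, rounded up to 5550151; 5,550,151 required, 5,550,151 in favor — approved.
B: 3/5 of 8917338 = 5350402.80, rounded up to 5350403; 5,350,403 required, 5,349,739 in favor — not approved.
C: 2/3 of 5830566 = 3887044; 3,887,044 required, 3,887,477 in favor — approved.

Not approved — the B shares did not give the required vote.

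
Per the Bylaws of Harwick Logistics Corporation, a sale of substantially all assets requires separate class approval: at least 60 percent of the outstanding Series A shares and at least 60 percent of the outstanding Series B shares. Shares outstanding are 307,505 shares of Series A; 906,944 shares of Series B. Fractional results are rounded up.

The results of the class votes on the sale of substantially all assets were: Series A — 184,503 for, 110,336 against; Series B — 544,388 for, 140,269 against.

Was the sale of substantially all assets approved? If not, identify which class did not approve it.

Approved — every class gave the required vote.

Series A: 3/5 of 307505 = 184503; 184,503 required, 184,503 in favor — approved.
Series B: 3/5 of 906944 = 544166.40, rounded up to 544167; 544,167 required, 544,388 in favor — approved.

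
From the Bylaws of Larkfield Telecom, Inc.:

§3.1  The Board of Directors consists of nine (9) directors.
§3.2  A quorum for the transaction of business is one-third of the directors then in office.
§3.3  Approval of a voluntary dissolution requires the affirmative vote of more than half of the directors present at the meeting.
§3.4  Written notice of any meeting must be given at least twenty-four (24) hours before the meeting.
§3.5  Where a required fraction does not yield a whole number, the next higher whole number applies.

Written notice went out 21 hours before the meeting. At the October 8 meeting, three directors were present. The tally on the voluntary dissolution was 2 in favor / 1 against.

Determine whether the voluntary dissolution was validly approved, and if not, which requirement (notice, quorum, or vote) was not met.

Notice: 21 hours given; 24 required (21 < 24). Not satisfied.
Quorum: 3 present; quorum is 3. Satisfied.
Vote: the voluntary dissolution requires a majority of the directors present (3). A majority of 3 is 2, so 2 affirmative votes are needed; 2 voted in favor. Satisfied.

Invalid — notice requirement not satisfied.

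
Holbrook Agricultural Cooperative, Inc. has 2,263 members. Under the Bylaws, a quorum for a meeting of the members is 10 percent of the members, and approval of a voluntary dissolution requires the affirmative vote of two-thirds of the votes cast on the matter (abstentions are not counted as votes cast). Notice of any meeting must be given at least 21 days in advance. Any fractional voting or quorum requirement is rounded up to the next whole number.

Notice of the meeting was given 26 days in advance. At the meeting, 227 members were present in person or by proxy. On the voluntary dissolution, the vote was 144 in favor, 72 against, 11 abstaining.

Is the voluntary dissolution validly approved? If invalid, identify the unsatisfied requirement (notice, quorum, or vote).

Notice: 26 days given; 21 required. Satisfied.
Quorum: 10% of 2,263 = 226.30, rounded up to 227; 227 present. Satisfied.
Vote: requires two-thirds of the votes cast (227 − 11 abstaining = 216); 2/3 of 216 = 144, so 144 needed; 144 in favor. Satisfied.

Valid — all requirements satisfied.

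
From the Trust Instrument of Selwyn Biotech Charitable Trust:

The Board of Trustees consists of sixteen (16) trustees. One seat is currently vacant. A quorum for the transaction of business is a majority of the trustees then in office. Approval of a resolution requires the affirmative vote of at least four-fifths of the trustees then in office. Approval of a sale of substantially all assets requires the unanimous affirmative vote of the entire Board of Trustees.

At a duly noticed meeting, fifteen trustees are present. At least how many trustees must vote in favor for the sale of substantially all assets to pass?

16

The sale of substantially all assets requires the unanimous vote of the entire Board of Trustees (16).
Unanimous means all 16.
(Only 15 can vote, so the sale of substantially all assets cannot pass at this meeting, but the required vote is still 16.)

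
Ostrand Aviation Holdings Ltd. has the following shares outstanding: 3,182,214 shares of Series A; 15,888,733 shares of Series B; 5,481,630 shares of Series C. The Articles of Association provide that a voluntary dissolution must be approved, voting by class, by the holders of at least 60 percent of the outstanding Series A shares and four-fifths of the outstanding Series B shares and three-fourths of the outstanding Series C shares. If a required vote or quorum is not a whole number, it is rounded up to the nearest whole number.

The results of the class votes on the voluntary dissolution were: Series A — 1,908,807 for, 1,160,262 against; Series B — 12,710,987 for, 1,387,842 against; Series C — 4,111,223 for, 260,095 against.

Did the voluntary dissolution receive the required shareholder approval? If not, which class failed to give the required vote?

Series A: 3/5 of 3182214 = 1909328.40, rounded up to 1909329; 1,909,329 required, 1,908,807 in favor — not approved.
Series B: 4/5 of 15888733 = 12710986.40, rounded up to 12710987; 12,710,987 required, 12,710,987 in favor — approved.
Series C: 3/4 of 5481630 = 4111222.50, rounded up to 4111223; 4,111,223 required, 4,111,223 in favor — approved.

Not approved — the Series A shares did not give the required vote.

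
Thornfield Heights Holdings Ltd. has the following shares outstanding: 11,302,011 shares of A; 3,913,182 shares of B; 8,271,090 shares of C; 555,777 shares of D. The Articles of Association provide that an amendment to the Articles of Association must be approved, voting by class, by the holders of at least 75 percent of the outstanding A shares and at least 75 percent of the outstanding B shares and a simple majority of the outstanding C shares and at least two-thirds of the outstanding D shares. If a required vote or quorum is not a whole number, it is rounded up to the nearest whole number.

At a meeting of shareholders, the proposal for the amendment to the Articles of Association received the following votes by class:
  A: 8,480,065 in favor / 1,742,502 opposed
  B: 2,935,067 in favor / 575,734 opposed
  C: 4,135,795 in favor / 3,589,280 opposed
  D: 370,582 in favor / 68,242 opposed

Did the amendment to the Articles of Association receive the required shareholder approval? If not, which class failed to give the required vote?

Approved — every class gave the required vote.

A: 3/4 of 11302011 = 8476508.25, rounded up to 8476509; 8,476,509 required, 8,480,065 in favor — approved.
B: 3/4 of 3913182 = 2934886.50, rounded up to 2934887; 2,934,887 required, 2,935,067 in favor — approved.
C: a majority of 8271090 is 4135546; 4,135,546 required, 4,135,795 in favor — approved.
D: 2/3 of 555777 = 370518; 370,518 required, 370,582 in favor — approved.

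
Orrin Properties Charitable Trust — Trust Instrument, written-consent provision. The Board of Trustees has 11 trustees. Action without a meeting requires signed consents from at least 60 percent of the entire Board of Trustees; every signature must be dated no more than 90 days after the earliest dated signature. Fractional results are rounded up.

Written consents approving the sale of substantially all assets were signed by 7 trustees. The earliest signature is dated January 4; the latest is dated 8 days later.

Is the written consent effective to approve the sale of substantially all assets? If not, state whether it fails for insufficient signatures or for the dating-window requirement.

Effective — both the signature and dating-window requirements are satisfied.

Signatures required: at least 60 percent of 11 — 3/5 of 11 = 6.60, rounded up to 7, so 7 needed; 7 signed. Sufficient.
Dating window: the latest signature is 8 days after the earliest; the limit is 90 days. Within the window.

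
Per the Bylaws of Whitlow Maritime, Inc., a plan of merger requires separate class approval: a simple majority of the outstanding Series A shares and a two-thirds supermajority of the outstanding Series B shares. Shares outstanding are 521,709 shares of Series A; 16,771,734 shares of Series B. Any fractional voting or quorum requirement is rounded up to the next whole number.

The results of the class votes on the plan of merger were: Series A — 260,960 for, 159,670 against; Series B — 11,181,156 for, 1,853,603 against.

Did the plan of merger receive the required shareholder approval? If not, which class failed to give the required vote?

Approved — every class gave the required vote.

Series A: a majority of 521709 is 260855; 260,855 required, 260,960 in favor — approved.
Series B: 2/3 of 16771734 = 11181156; 11,181,156 required, 11,181,156 in favor — approved.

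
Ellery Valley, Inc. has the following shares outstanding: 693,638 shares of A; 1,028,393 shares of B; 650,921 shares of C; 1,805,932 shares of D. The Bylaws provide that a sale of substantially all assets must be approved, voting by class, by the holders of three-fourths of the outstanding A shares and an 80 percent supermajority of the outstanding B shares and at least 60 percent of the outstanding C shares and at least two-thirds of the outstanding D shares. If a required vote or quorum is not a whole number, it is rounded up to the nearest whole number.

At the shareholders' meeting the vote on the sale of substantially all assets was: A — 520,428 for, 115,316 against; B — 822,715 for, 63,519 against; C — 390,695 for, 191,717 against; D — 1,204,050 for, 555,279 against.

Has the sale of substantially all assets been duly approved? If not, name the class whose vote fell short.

Approved — every class gave the required vote.

A: 3/4 of 693638 = 520228.50, rounded up to 520229; 520,229 required, 520,428 in favor — approved.
B: 4/5 of 1028393 = 822714.40, rounded up to 822715; 822,715 required, 822,715 in favor — approved.
C: 3/5 of 650921 = 390552.60, rounded up to 390553; 390,553 required, 390,695 in favor — approved.
D: 2/3 of 1805932 = 1203954.67, rounded up to 1203955; 1,203,955 required, 1,204,050 in favor — approved.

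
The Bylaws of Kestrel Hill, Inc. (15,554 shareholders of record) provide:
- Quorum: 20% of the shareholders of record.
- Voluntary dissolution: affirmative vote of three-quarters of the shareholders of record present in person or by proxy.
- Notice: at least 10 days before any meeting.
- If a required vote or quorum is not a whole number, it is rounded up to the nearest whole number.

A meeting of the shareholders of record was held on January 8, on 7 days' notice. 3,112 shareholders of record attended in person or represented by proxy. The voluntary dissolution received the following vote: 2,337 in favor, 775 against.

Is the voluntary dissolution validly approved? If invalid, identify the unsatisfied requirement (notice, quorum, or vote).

Invalid — notice requirement not satisfied.

Notice: 7 days given; 10 required. Not satisfied.
Quorum: 20% of 15,554 = 3,110.80, rounded up to 3,111; 3,112 present. Satisfied.
Vote: requires three-fourths of those present (3,112); 3/4 of 3112 = 2334, so 2,334 needed; 2,337 in favor. Satisfied.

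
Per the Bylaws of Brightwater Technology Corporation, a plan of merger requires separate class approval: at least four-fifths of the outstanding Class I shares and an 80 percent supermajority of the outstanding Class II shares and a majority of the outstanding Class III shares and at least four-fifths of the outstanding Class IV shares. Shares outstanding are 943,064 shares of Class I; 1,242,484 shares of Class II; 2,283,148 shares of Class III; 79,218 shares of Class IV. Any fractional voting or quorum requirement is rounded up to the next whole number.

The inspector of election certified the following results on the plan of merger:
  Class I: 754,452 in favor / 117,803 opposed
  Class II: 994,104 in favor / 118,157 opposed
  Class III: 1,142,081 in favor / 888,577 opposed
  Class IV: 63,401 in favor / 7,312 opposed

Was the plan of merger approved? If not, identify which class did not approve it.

Approved — every class gave the required vote.

Class I: 4/5 of 943064 = 754451.20, rounded up to 754452; 754,452 required, 754,452 in favor — approved.
Class II: 4/5 of 1242484 = 993987.20, rounded up to 993988; 993,988 required, 994,104 in favor — approved.
Class III: a majority of 2283148 is 1141575; 1,141,575 required, 1,142,081 in favor — approved.
Class IV: 4/5 of 79218 = 63374.40, rounded up to 63375; 63,375 required, 63,401 in favor — approved.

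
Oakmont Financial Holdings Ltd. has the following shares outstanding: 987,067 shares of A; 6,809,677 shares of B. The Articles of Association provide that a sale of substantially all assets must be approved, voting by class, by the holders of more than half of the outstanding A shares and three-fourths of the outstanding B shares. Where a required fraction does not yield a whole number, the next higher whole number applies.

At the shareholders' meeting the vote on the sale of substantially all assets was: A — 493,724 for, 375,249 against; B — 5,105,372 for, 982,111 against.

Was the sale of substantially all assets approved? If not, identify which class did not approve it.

Not approved — the B shares did not give the required vote.

A: a majority of 987067 is 493534; 493,534 required, 493,724 in favor — approved.
B: 3/4 of 6809677 = 5107257.75, rounded up to 5107258; 5,107,258 required, 5,105,372 in favor — not approved.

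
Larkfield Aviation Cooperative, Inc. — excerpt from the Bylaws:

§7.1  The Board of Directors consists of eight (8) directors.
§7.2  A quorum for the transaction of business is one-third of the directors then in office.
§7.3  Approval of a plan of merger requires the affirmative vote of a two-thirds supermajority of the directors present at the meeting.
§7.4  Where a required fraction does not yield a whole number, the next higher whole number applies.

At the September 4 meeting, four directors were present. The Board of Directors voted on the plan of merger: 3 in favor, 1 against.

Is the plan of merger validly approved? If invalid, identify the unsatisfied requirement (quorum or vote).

Quorum: 4 present; quorum is 3. Satisfied.
Vote: the plan of merger requires two-thirds of the directors present (4). 2/3 of 4 = 2.67, rounded up to 3, so 3 affirmative votes are needed; 3 voted in favor. Satisfied.

Valid — all requirements satisfied.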